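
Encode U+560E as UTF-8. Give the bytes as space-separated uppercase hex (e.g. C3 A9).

E5 98 8E

U+560E = 0x560E = 22030 decimal. In range U+0800–U+FFFF → 3-byte form: 1110xxxx 10xxxxxx 10xxxxxx.
Binary (16 bits): 0101011000001110.
Split 4+6+6: 0101 | 011000 | 001110.
Byte 1: 11100101 = 0xE5.
Byte 2: 10011000 = 0x98.
Byte 3: 10001110 = 0x8E.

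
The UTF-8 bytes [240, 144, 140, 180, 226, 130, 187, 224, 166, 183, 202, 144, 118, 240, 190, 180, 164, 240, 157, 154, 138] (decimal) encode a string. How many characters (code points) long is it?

Byte at offset 0: 0xF0 = 11110000 → 4-byte char (#1). Advance 4.
Byte at offset 4: 0xE2 = 11100010 → 3-byte char (#2). Advance 3.
Byte at offset 7: 0xE0 = 11100000 → 3-byte char (#3). Advance 3.
Byte at offset 10: 0xCA = 11001010 → 2-byte char (#4). Advance 2.
Byte at offset 12: 0x76 = 01110110 → 1-byte char (#5). Advance 1.
Byte at offset 13: 0xF0 = 11110000 → 4-byte char (#6). Advance 4.
Byte at offset 17: 0xF0 = 11110000 → 4-byte char (#7). Advance 4.
Reached end at offset 21 after 7 code points.

7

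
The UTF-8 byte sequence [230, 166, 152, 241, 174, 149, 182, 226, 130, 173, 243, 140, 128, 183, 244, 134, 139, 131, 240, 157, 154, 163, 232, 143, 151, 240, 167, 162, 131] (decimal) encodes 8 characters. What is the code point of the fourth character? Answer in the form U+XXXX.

U+CC037

Offset 0: leading byte 0xE6 = 11100110 → 3-byte char #1 = E6 A6 98.
Offset 3: leading byte 0xF1 = 11110001 → 4-byte char #2 = F1 AE 95 B6.
Offset 7: leading byte 0xE2 = 11100010 → 3-byte char #3 = E2 82 AD.
Offset 10: leading byte 0xF3 = 11110011 → 4-byte char #4 = F3 8C 80 B7.
Leading byte 0xF3 = 11110011 matches 11110xxx → 4-byte sequence.
Byte 1: 0xF3 = 11110011, payload 011 (3 bits).
Byte 2: 0x8C = 10001100 (10xxxxxx ✓), payload 001100.
Byte 3: 0x80 = 10000000 (10xxxxxx ✓), payload 000000.
Byte 4: 0xB7 = 10110111 (10xxxxxx ✓), payload 110111.
Concatenate: 011001100000000110111 = 0xCC037 (21 bits → U+CC037).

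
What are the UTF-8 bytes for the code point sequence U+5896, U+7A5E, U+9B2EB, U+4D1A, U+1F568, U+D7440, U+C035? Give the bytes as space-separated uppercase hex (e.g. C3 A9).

U+5896: 3-byte form → E5 A2 96.
U+7A5E: 3-byte form → E7 A9 9E.
U+9B2EB: 4-byte form → F2 9B 8B AB.
U+4D1A: 3-byte form → E4 B4 9A.
U+1F568: 4-byte form → F0 9F 95 A8.
U+D7440: 4-byte form → F3 97 91 80.
U+C035: 3-byte form → EC 80 B5.
Concatenated (24 bytes): E5 A2 96 E7 A9 9E F2 9B 8B AB E4 B4 9A F0 9F 95 A8 F3 97 91 80 EC 80 B5.

E5 A2 96 E7 A9 9E F2 9B 8B AB E4 B4 9A F0 9F 95 A8 F3 97 91 80 EC 80 B5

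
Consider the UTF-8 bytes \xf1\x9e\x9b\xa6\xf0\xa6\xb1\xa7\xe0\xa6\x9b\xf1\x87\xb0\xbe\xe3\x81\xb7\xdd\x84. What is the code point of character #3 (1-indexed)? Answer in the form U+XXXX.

Offset 0: leading byte 0xF1 = 11110001 → 4-byte char #1 = F1 9E 9B A6.
Offset 4: leading byte 0xF0 = 11110000 → 4-byte char #2 = F0 A6 B1 A7.
Offset 8: leading byte 0xE0 = 11100000 → 3-byte char #3 = E0 A6 9B.
Leading byte 0xE0 = 11100000 matches 1110xxxx → 3-byte sequence.
Byte 1: 0xE0 = 11100000, payload 0000 (4 bits).
Byte 2: 0xA6 = 10100110 (10xxxxxx ✓), payload 100110.
Byte 3: 0x9B = 10011011 (10xxxxxx ✓), payload 011011.
Concatenate: 0000100110011011 = 0x99B (16 bits → U+099B).

U+099B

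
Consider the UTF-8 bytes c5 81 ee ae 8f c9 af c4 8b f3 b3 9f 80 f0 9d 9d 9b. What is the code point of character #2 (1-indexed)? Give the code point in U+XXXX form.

Offset 0: leading byte 0xC5 = 11000101 → 2-byte char #1 = C5 81.
Offset 2: leading byte 0xEE = 11101110 → 3-byte char #2 = EE AE 8F.
Leading byte 0xEE = 11101110 matches 1110xxxx → 3-byte sequence.
Byte 1: 0xEE = 11101110, payload 1110 (4 bits).
Byte 2: 0xAE = 10101110 (10xxxxxx ✓), payload 101110.
Byte 3: 0x8F = 10001111 (10xxxxxx ✓), payload 001111.
Concatenate: 1110101110001111 = 0xEB8F (16 bits → U+EB8F).

U+EB8F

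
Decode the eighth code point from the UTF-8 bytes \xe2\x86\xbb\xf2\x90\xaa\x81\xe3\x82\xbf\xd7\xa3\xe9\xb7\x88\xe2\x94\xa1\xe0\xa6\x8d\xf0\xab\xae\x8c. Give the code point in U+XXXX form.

Offset 0: leading byte 0xE2 = 11100010 → 3-byte char #1 = E2 86 BB.
Offset 3: leading byte 0xF2 = 11110010 → 4-byte char #2 = F2 90 AA 81.
Offset 7: leading byte 0xE3 = 11100011 → 3-byte char #3 = E3 82 BF.
Offset 10: leading byte 0xD7 = 11010111 → 2-byte char #4 = D7 A3.
Offset 12: leading byte 0xE9 = 11101001 → 3-byte char #5 = E9 B7 88.
Offset 15: leading byte 0xE2 = 11100010 → 3-byte char #6 = E2 94 A1.
Offset 18: leading byte 0xE0 = 11100000 → 3-byte char #7 = E0 A6 8D.
Offset 21: leading byte 0xF0 = 11110000 → 4-byte char #8 = F0 AB AE 8C.
Leading byte 0xF0 = 11110000 matches 11110xxx → 4-byte sequence.
Byte 1: 0xF0 = 11110000, payload 000 (3 bits).
Byte 2: 0xAB = 10101011 (10xxxxxx ✓), payload 101011.
Byte 3: 0xAE = 10101110 (10xxxxxx ✓), payload 101110.
Byte 4: 0x8C = 10001100 (10xxxxxx ✓), payload 001100.
Concatenate: 000101011101110001100 = 0x2BB8C (21 bits → U+2BB8C).

U+2BB8C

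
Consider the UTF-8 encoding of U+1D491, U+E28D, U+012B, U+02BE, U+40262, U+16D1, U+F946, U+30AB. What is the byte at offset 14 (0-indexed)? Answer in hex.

0xA2

U+1D491 → 4-byte form F0 9D 92 91 at offsets 0–3.
U+E28D → 3-byte form EE 8A 8D at offsets 4–6.
U+012B → 2-byte form C4 AB at offsets 7–8.
U+02BE → 2-byte form CA BE at offsets 9–10.
U+40262 → 4-byte form F1 80 89 A2 at offsets 11–14.
Offset 14 falls in char 5's range; it's byte 4 of F1 80 89 A2 = 0xA2.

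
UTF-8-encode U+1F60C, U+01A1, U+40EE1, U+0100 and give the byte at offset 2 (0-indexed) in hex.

0x98

U+1F60C → 4-byte form F0 9F 98 8C at offsets 0–3.
Offset 2 falls in char 1's range; it's byte 3 of F0 9F 98 8C = 0x98.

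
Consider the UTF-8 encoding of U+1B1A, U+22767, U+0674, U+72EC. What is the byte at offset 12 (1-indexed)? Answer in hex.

0xAC

1-indexed offset 12 is 0-indexed offset 11.
U+1B1A → 3-byte form E1 AC 9A at offsets 0–2.
U+22767 → 4-byte form F0 A2 9D A7 at offsets 3–6.
U+0674 → 2-byte form D9 B4 at offsets 7–8.
U+72EC → 3-byte form E7 8B AC at offsets 9–11.
Offset 11 falls in char 4's range; it's byte 3 of E7 8B AC = 0xAC.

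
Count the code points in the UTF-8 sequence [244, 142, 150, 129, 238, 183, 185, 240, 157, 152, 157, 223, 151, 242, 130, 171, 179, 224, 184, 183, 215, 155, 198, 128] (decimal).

8

Byte at offset 0: 0xF4 = 11110100 → 4-byte char (#1). Advance 4.
Byte at offset 4: 0xEE = 11101110 → 3-byte char (#2). Advance 3.
Byte at offset 7: 0xF0 = 11110000 → 4-byte char (#3). Advance 4.
Byte at offset 11: 0xDF = 11011111 → 2-byte char (#4). Advance 2.
Byte at offset 13: 0xF2 = 11110010 → 4-byte char (#5). Advance 4.
Byte at offset 17: 0xE0 = 11100000 → 3-byte char (#6). Advance 3.
Byte at offset 20: 0xD7 = 11010111 → 2-byte char (#7). Advance 2.
Byte at offset 22: 0xC6 = 11000110 → 2-byte char (#8). Advance 2.
Reached end at offset 24 after 8 code points.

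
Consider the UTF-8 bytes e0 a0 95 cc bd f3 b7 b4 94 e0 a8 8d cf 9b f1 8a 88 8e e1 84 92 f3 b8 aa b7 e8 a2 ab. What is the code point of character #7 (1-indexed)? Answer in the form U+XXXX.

Offset 0: leading byte 0xE0 = 11100000 → 3-byte char #1 = E0 A0 95.
Offset 3: leading byte 0xCC = 11001100 → 2-byte char #2 = CC BD.
Offset 5: leading byte 0xF3 = 11110011 → 4-byte char #3 = F3 B7 B4 94.
Offset 9: leading byte 0xE0 = 11100000 → 3-byte char #4 = E0 A8 8D.
Offset 12: leading byte 0xCF = 11001111 → 2-byte char #5 = CF 9B.
Offset 14: leading byte 0xF1 = 11110001 → 4-byte char #6 = F1 8A 88 8E.
Offset 18: leading byte 0xE1 = 11100001 → 3-byte char #7 = E1 84 92.
Leading byte 0xE1 = 11100001 matches 1110xxxx → 3-byte sequence.
Byte 1: 0xE1 = 11100001, payload 0001 (4 bits).
Byte 2: 0x84 = 10000100 (10xxxxxx ✓), payload 000100.
Byte 3: 0x92 = 10010010 (10xxxxxx ✓), payload 010010.
Concatenate: 0001000100010010 = 0x1112 (16 bits → U+1112).

U+1112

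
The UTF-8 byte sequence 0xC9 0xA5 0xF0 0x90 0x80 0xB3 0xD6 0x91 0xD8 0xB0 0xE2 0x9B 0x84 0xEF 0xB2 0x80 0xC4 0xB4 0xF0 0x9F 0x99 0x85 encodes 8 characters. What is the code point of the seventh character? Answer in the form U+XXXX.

Offset 0: leading byte 0xC9 = 11001001 → 2-byte char #1 = C9 A5.
Offset 2: leading byte 0xF0 = 11110000 → 4-byte char #2 = F0 90 80 B3.
Offset 6: leading byte 0xD6 = 11010110 → 2-byte char #3 = D6 91.
Offset 8: leading byte 0xD8 = 11011000 → 2-byte char #4 = D8 B0.
Offset 10: leading byte 0xE2 = 11100010 → 3-byte char #5 = E2 9B 84.
Offset 13: leading byte 0xEF = 11101111 → 3-byte char #6 = EF B2 80.
Offset 16: leading byte 0xC4 = 11000100 → 2-byte char #7 = C4 B4.
Leading byte 0xC4 = 11000100 matches 110xxxxx → 2-byte sequence.
Byte 1: 0xC4 = 11000100, payload 00100 (5 bits).
Byte 2: 0xB4 = 10110100 (10xxxxxx ✓), payload 110100.
Concatenate: 00100110100 = 0x134 (11 bits → U+0134).

U+0134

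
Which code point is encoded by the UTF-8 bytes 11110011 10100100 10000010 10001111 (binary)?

U+E408F

Leading byte 0xF3 = 11110011 matches 11110xxx → 4-byte sequence.
Byte 1: 0xF3 = 11110011, payload 011 (3 bits).
Byte 2: 0xA4 = 10100100 (10xxxxxx ✓), payload 100100.
Byte 3: 0x82 = 10000010 (10xxxxxx ✓), payload 000010.
Byte 4: 0x8F = 10001111 (10xxxxxx ✓), payload 001111.
Concatenate: 011100100000010001111 = 0xE408F (21 bits → U+E408F).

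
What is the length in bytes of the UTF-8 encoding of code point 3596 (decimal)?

U+0E0C = 0xE0C. UTF-8 uses 1 byte below 0x80, 2 below 0x800, 3 below 0x10000, 4 up to 0x10FFFF. 0xE0C is in U+0800–U+FFFF → 3 bytes.

3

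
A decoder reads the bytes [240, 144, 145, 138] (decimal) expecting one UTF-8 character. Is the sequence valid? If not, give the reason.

Leading byte 0xF0 = 11110000 → 4-byte form.
Continuation bytes 0x90=10010000, 0x91=10010001, 0x8A=10001010 all match 10xxxxxx.
Decoded value 0x1044A is ≥ 0x10000 (shortest form) and not a surrogate.

valid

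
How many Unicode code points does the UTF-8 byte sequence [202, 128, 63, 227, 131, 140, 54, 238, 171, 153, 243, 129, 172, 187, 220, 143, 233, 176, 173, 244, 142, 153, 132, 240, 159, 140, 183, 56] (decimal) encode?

Byte at offset 0: 0xCA = 11001010 → 2-byte char (#1). Advance 2.
Byte at offset 2: 0x3F = 00111111 → 1-byte char (#2). Advance 1.
Byte at offset 3: 0xE3 = 11100011 → 3-byte char (#3). Advance 3.
Byte at offset 6: 0x36 = 00110110 → 1-byte char (#4). Advance 1.
Byte at offset 7: 0xEE = 11101110 → 3-byte char (#5). Advance 3.
Byte at offset 10: 0xF3 = 11110011 → 4-byte char (#6). Advance 4.
Byte at offset 14: 0xDC = 11011100 → 2-byte char (#7). Advance 2.
Byte at offset 16: 0xE9 = 11101001 → 3-byte char (#8). Advance 3.
Byte at offset 19: 0xF4 = 11110100 → 4-byte char (#9). Advance 4.
Byte at offset 23: 0xF0 = 11110000 → 4-byte char (#10). Advance 4.
Byte at offset 27: 0x38 = 00111000 → 1-byte char (#11). Advance 1.
Reached end at offset 28 after 11 code points.

11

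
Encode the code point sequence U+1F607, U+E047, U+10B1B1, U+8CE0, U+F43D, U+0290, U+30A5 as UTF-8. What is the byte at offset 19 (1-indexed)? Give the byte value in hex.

1-indexed offset 19 is 0-indexed offset 18.
U+1F607 → 4-byte form F0 9F 98 87 at offsets 0–3.
U+E047 → 3-byte form EE 81 87 at offsets 4–6.
U+10B1B1 → 4-byte form F4 8B 86 B1 at offsets 7–10.
U+8CE0 → 3-byte form E8 B3 A0 at offsets 11–13.
U+F43D → 3-byte form EF 90 BD at offsets 14–16.
U+0290 → 2-byte form CA 90 at offsets 17–18.
Offset 18 falls in char 6's range; it's byte 2 of CA 90 = 0x90.

0x90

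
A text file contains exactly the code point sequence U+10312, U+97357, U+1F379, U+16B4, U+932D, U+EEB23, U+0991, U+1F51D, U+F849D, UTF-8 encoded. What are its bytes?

U+10312: 4-byte form → F0 90 8C 92.
U+97357: 4-byte form → F2 97 8D 97.
U+1F379: 4-byte form → F0 9F 8D B9.
U+16B4: 3-byte form → E1 9A B4.
U+932D: 3-byte form → E9 8C AD.
U+EEB23: 4-byte form → F3 AE AC A3.
U+0991: 3-byte form → E0 A6 91.
U+1F51D: 4-byte form → F0 9F 94 9D.
U+F849D: 4-byte form → F3 B8 92 9D.
Concatenated (33 bytes): F0 90 8C 92 F2 97 8D 97 F0 9F 8D B9 E1 9A B4 E9 8C AD F3 AE AC A3 E0 A6 91 F0 9F 94 9D F3 B8 92 9D.

F0 90 8C 92 F2 97 8D 97 F0 9F 8D B9 E1 9A B4 E9 8C AD F3 AE AC A3 E0 A6 91 F0 9F 94 9D F3 B8 92 9D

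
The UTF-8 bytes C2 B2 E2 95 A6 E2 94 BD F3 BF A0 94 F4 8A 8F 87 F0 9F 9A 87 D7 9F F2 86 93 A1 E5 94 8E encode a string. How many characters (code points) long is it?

9

Byte at offset 0: 0xC2 = 11000010 → 2-byte char (#1). Advance 2.
Byte at offset 2: 0xE2 = 11100010 → 3-byte char (#2). Advance 3.
Byte at offset 5: 0xE2 = 11100010 → 3-byte char (#3). Advance 3.
Byte at offset 8: 0xF3 = 11110011 → 4-byte char (#4). Advance 4.
Byte at offset 12: 0xF4 = 11110100 → 4-byte char (#5). Advance 4.
Byte at offset 16: 0xF0 = 11110000 → 4-byte char (#6). Advance 4.
Byte at offset 20: 0xD7 = 11010111 → 2-byte char (#7). Advance 2.
Byte at offset 22: 0xF2 = 11110010 → 4-byte char (#8). Advance 4.
Byte at offset 26: 0xE5 = 11100101 → 3-byte char (#9). Advance 3.
Reached end at offset 29 after 9 code points.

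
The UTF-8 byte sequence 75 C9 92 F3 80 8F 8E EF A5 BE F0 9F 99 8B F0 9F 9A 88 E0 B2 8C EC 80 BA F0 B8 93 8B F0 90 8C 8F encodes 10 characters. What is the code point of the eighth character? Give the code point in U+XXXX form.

Offset 0: leading byte 0x75 = 01110101 → 1-byte char #1 = 75.
Offset 1: leading byte 0xC9 = 11001001 → 2-byte char #2 = C9 92.
Offset 3: leading byte 0xF3 = 11110011 → 4-byte char #3 = F3 80 8F 8E.
Offset 7: leading byte 0xEF = 11101111 → 3-byte char #4 = EF A5 BE.
Offset 10: leading byte 0xF0 = 11110000 → 4-byte char #5 = F0 9F 99 8B.
Offset 14: leading byte 0xF0 = 11110000 → 4-byte char #6 = F0 9F 9A 88.
Offset 18: leading byte 0xE0 = 11100000 → 3-byte char #7 = E0 B2 8C.
Offset 21: leading byte 0xEC = 11101100 → 3-byte char #8 = EC 80 BA.
Leading byte 0xEC = 11101100 matches 1110xxxx → 3-byte sequence.
Byte 1: 0xEC = 11101100, payload 1100 (4 bits).
Byte 2: 0x80 = 10000000 (10xxxxxx ✓), payload 000000.
Byte 3: 0xBA = 10111010 (10xxxxxx ✓), payload 111010.
Concatenate: 1100000000111010 = 0xC03A (16 bits → U+C03A).

U+C03A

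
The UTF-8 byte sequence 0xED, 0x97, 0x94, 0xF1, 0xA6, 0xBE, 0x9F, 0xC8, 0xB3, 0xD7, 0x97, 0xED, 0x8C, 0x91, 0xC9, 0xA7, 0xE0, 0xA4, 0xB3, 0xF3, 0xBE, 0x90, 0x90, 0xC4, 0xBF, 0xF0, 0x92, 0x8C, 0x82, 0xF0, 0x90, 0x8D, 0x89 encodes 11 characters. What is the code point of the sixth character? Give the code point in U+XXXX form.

U+0267

Offset 0: leading byte 0xED = 11101101 → 3-byte char #1 = ED 97 94.
Offset 3: leading byte 0xF1 = 11110001 → 4-byte char #2 = F1 A6 BE 9F.
Offset 7: leading byte 0xC8 = 11001000 → 2-byte char #3 = C8 B3.
Offset 9: leading byte 0xD7 = 11010111 → 2-byte char #4 = D7 97.
Offset 11: leading byte 0xED = 11101101 → 3-byte char #5 = ED 8C 91.
Offset 14: leading byte 0xC9 = 11001001 → 2-byte char #6 = C9 A7.
Leading byte 0xC9 = 11001001 matches 110xxxxx → 2-byte sequence.
Byte 1: 0xC9 = 11001001, payload 01001 (5 bits).
Byte 2: 0xA7 = 10100111 (10xxxxxx ✓), payload 100111.
Concatenate: 01001100111 = 0x267 (11 bits → U+0267).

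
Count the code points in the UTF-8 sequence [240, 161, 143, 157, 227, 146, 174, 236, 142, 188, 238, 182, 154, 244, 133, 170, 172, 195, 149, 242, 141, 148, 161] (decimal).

Byte at offset 0: 0xF0 = 11110000 → 4-byte char (#1). Advance 4.
Byte at offset 4: 0xE3 = 11100011 → 3-byte char (#2). Advance 3.
Byte at offset 7: 0xEC = 11101100 → 3-byte char (#3). Advance 3.
Byte at offset 10: 0xEE = 11101110 → 3-byte char (#4). Advance 3.
Byte at offset 13: 0xF4 = 11110100 → 4-byte char (#5). Advance 4.
Byte at offset 17: 0xC3 = 11000011 → 2-byte char (#6). Advance 2.
Byte at offset 19: 0xF2 = 11110010 → 4-byte char (#7). Advance 4.
Reached end at offset 23 after 7 code points.

7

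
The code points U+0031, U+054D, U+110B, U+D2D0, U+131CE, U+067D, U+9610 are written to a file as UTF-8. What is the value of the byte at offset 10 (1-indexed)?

0xF0

1-indexed offset 10 is 0-indexed offset 9.
U+0031 → 1-byte form 31 at offsets 0–0.
U+054D → 2-byte form D5 8D at offsets 1–2.
U+110B → 3-byte form E1 84 8B at offsets 3–5.
U+D2D0 → 3-byte form ED 8B 90 at offsets 6–8.
U+131CE → 4-byte form F0 93 87 8E at offsets 9–12.
Offset 9 falls in char 5's range; it's byte 1 of F0 93 87 8E = 0xF0.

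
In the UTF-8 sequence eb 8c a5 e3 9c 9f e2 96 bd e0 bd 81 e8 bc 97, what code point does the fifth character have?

U+8F17

Offset 0: leading byte 0xEB = 11101011 → 3-byte char #1 = EB 8C A5.
Offset 3: leading byte 0xE3 = 11100011 → 3-byte char #2 = E3 9C 9F.
Offset 6: leading byte 0xE2 = 11100010 → 3-byte char #3 = E2 96 BD.
Offset 9: leading byte 0xE0 = 11100000 → 3-byte char #4 = E0 BD 81.
Offset 12: leading byte 0xE8 = 11101000 → 3-byte char #5 = E8 BC 97.
Leading byte 0xE8 = 11101000 matches 1110xxxx → 3-byte sequence.
Byte 1: 0xE8 = 11101000, payload 1000 (4 bits).
Byte 2: 0xBC = 10111100 (10xxxxxx ✓), payload 111100.
Byte 3: 0x97 = 10010111 (10xxxxxx ✓), payload 010111.
Concatenate: 1000111100010111 = 0x8F17 (16 bits → U+8F17).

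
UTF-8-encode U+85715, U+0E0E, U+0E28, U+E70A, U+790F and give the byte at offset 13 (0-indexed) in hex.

0xE7

U+85715 → 4-byte form F2 85 9C 95 at offsets 0–3.
U+0E0E → 3-byte form E0 B8 8E at offsets 4–6.
U+0E28 → 3-byte form E0 B8 A8 at offsets 7–9.
U+E70A → 3-byte form EE 9C 8A at offsets 10–12.
U+790F → 3-byte form E7 A4 8F at offsets 13–15.
Offset 13 falls in char 5's range; it's byte 1 of E7 A4 8F = 0xE7.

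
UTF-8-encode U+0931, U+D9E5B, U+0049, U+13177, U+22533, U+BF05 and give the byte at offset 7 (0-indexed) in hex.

U+0931 → 3-byte form E0 A4 B1 at offsets 0–2.
U+D9E5B → 4-byte form F3 99 B9 9B at offsets 3–6.
U+0049 → 1-byte form 49 at offsets 7–7.
Offset 7 falls in char 3's range; it's byte 1 of 49 = 0x49.

0x49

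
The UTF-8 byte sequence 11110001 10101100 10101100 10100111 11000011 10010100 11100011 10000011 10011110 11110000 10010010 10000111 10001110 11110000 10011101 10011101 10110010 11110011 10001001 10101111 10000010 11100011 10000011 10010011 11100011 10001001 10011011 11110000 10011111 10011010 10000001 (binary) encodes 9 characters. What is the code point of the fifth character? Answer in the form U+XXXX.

U+1D772

Offset 0: leading byte 0xF1 = 11110001 → 4-byte char #1 = F1 AC AC A7.
Offset 4: leading byte 0xC3 = 11000011 → 2-byte char #2 = C3 94.
Offset 6: leading byte 0xE3 = 11100011 → 3-byte char #3 = E3 83 9E.
Offset 9: leading byte 0xF0 = 11110000 → 4-byte char #4 = F0 92 87 8E.
Offset 13: leading byte 0xF0 = 11110000 → 4-byte char #5 = F0 9D 9D B2.
Leading byte 0xF0 = 11110000 matches 11110xxx → 4-byte sequence.
Byte 1: 0xF0 = 11110000, payload 000 (3 bits).
Byte 2: 0x9D = 10011101 (10xxxxxx ✓), payload 011101.
Byte 3: 0x9D = 10011101 (10xxxxxx ✓), payload 011101.
Byte 4: 0xB2 = 10110010 (10xxxxxx ✓), payload 110010.
Concatenate: 000011101011101110010 = 0x1D772 (21 bits → U+1D772).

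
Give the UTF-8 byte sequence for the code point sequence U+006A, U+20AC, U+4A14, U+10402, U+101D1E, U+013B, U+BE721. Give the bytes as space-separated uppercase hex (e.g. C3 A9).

6A E2 82 AC E4 A8 94 F0 90 90 82 F4 81 B4 9E C4 BB F2 BE 9C A1

U+006A: 1-byte form → 6A.
U+20AC: 3-byte form → E2 82 AC.
U+4A14: 3-byte form → E4 A8 94.
U+10402: 4-byte form → F0 90 90 82.
U+101D1E: 4-byte form → F4 81 B4 9E.
U+013B: 2-byte form → C4 BB.
U+BE721: 4-byte form → F2 BE 9C A1.
Concatenated (21 bytes): 6A E2 82 AC E4 A8 94 F0 90 90 82 F4 81 B4 9E C4 BB F2 BE 9C A1.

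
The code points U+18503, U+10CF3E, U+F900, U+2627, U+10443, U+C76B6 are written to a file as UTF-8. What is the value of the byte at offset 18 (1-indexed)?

0x83

1-indexed offset 18 is 0-indexed offset 17.
U+18503 → 4-byte form F0 98 94 83 at offsets 0–3.
U+10CF3E → 4-byte form F4 8C BC BE at offsets 4–7.
U+F900 → 3-byte form EF A4 80 at offsets 8–10.
U+2627 → 3-byte form E2 98 A7 at offsets 11–13.
U+10443 → 4-byte form F0 90 91 83 at offsets 14–17.
Offset 17 falls in char 5's range; it's byte 4 of F0 90 91 83 = 0x83.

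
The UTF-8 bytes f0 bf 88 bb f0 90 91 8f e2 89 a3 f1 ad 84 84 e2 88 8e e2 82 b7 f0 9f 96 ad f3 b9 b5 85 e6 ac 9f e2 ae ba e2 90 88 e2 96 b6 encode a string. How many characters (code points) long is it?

12

Byte at offset 0: 0xF0 = 11110000 → 4-byte char (#1). Advance 4.
Byte at offset 4: 0xF0 = 11110000 → 4-byte char (#2). Advance 4.
Byte at offset 8: 0xE2 = 11100010 → 3-byte char (#3). Advance 3.
Byte at offset 11: 0xF1 = 11110001 → 4-byte char (#4). Advance 4.
Byte at offset 15: 0xE2 = 11100010 → 3-byte char (#5). Advance 3.
Byte at offset 18: 0xE2 = 11100010 → 3-byte char (#6). Advance 3.
Byte at offset 21: 0xF0 = 11110000 → 4-byte char (#7). Advance 4.
Byte at offset 25: 0xF3 = 11110011 → 4-byte char (#8). Advance 4.
Byte at offset 29: 0xE6 = 11100110 → 3-byte char (#9). Advance 3.
Byte at offset 32: 0xE2 = 11100010 → 3-byte char (#10). Advance 3.
Byte at offset 35: 0xE2 = 11100010 → 3-byte char (#11). Advance 3.
Byte at offset 38: 0xE2 = 11100010 → 3-byte char (#12). Advance 3.
Reached end at offset 41 after 12 code points.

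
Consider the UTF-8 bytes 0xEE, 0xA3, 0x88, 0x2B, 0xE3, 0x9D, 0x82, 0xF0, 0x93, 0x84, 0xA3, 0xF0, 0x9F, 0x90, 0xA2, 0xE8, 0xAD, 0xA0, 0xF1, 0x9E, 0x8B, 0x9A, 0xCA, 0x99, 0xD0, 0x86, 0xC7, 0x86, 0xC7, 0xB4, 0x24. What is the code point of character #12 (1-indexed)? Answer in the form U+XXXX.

U+0024

Offset 0: leading byte 0xEE = 11101110 → 3-byte char #1 = EE A3 88.
Offset 3: leading byte 0x2B = 00101011 → 1-byte char #2 = 2B.
Offset 4: leading byte 0xE3 = 11100011 → 3-byte char #3 = E3 9D 82.
Offset 7: leading byte 0xF0 = 11110000 → 4-byte char #4 = F0 93 84 A3.
Offset 11: leading byte 0xF0 = 11110000 → 4-byte char #5 = F0 9F 90 A2.
Offset 15: leading byte 0xE8 = 11101000 → 3-byte char #6 = E8 AD A0.
Offset 18: leading byte 0xF1 = 11110001 → 4-byte char #7 = F1 9E 8B 9A.
Offset 22: leading byte 0xCA = 11001010 → 2-byte char #8 = CA 99.
Offset 24: leading byte 0xD0 = 11010000 → 2-byte char #9 = D0 86.
Offset 26: leading byte 0xC7 = 11000111 → 2-byte char #10 = C7 86.
Offset 28: leading byte 0xC7 = 11000111 → 2-byte char #11 = C7 B4.
Offset 30: leading byte 0x24 = 00100100 → 1-byte char #12 = 24.
Leading byte 0x24 = 00100100 matches 0xxxxxxx → 1-byte sequence.
Byte 1: 0x24 = 00100100, payload 0100100 (7 bits).
Concatenate: 0100100 = 0x24 (7 bits → U+0024).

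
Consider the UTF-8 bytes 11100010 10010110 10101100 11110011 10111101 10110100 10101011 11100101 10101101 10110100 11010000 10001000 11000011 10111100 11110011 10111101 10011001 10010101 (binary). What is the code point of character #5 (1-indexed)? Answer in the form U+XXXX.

Offset 0: leading byte 0xE2 = 11100010 → 3-byte char #1 = E2 96 AC.
Offset 3: leading byte 0xF3 = 11110011 → 4-byte char #2 = F3 BD B4 AB.
Offset 7: leading byte 0xE5 = 11100101 → 3-byte char #3 = E5 AD B4.
Offset 10: leading byte 0xD0 = 11010000 → 2-byte char #4 = D0 88.
Offset 12: leading byte 0xC3 = 11000011 → 2-byte char #5 = C3 BC.
Leading byte 0xC3 = 11000011 matches 110xxxxx → 2-byte sequence.
Byte 1: 0xC3 = 11000011, payload 00011 (5 bits).
Byte 2: 0xBC = 10111100 (10xxxxxx ✓), payload 111100.
Concatenate: 00011111100 = 0xFC (11 bits → U+00FC).

U+00FC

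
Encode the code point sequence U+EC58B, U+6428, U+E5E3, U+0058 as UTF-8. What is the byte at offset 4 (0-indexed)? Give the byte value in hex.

U+EC58B → 4-byte form F3 AC 96 8B at offsets 0–3.
U+6428 → 3-byte form E6 90 A8 at offsets 4–6.
Offset 4 falls in char 2's range; it's byte 1 of E6 90 A8 = 0xE6.

0xE6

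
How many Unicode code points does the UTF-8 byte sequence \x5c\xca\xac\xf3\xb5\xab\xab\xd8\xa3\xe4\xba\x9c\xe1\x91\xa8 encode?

Byte at offset 0: 0x5C = 01011100 → 1-byte char (#1). Advance 1.
Byte at offset 1: 0xCA = 11001010 → 2-byte char (#2). Advance 2.
Byte at offset 3: 0xF3 = 11110011 → 4-byte char (#3). Advance 4.
Byte at offset 7: 0xD8 = 11011000 → 2-byte char (#4). Advance 2.
Byte at offset 9: 0xE4 = 11100100 → 3-byte char (#5). Advance 3.
Byte at offset 12: 0xE1 = 11100001 → 3-byte char (#6). Advance 3.
Reached end at offset 15 after 6 code points.

6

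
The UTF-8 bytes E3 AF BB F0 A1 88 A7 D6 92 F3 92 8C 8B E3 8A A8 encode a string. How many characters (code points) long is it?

5

Byte at offset 0: 0xE3 = 11100011 → 3-byte char (#1). Advance 3.
Byte at offset 3: 0xF0 = 11110000 → 4-byte char (#2). Advance 4.
Byte at offset 7: 0xD6 = 11010110 → 2-byte char (#3). Advance 2.
Byte at offset 9: 0xF3 = 11110011 → 4-byte char (#4). Advance 4.
Byte at offset 13: 0xE3 = 11100011 → 3-byte char (#5). Advance 3.
Reached end at offset 16 after 5 code points.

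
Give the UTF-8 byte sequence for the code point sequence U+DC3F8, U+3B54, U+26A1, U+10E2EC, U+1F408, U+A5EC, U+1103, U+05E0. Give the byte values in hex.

U+DC3F8: 4-byte form → F3 9C 8F B8.
U+3B54: 3-byte form → E3 AD 94.
U+26A1: 3-byte form → E2 9A A1.
U+10E2EC: 4-byte form → F4 8E 8B AC.
U+1F408: 4-byte form → F0 9F 90 88.
U+A5EC: 3-byte form → EA 97 AC.
U+1103: 3-byte form → E1 84 83.
U+05E0: 2-byte form → D7 A0.
Concatenated (26 bytes): F3 9C 8F B8 E3 AD 94 E2 9A A1 F4 8E 8B AC F0 9F 90 88 EA 97 AC E1 84 83 D7 A0.

F3 9C 8F B8 E3 AD 94 E2 9A A1 F4 8E 8B AC F0 9F 90 88 EA 97 AC E1 84 83 D7 A0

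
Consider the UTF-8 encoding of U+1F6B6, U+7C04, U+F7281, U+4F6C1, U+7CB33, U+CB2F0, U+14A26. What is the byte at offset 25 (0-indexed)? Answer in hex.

0xA8

U+1F6B6 → 4-byte form F0 9F 9A B6 at offsets 0–3.
U+7C04 → 3-byte form E7 B0 84 at offsets 4–6.
U+F7281 → 4-byte form F3 B7 8A 81 at offsets 7–10.
U+4F6C1 → 4-byte form F1 8F 9B 81 at offsets 11–14.
U+7CB33 → 4-byte form F1 BC AC B3 at offsets 15–18.
U+CB2F0 → 4-byte form F3 8B 8B B0 at offsets 19–22.
U+14A26 → 4-byte form F0 94 A8 A6 at offsets 23–26.
Offset 25 falls in char 7's range; it's byte 3 of F0 94 A8 A6 = 0xA8.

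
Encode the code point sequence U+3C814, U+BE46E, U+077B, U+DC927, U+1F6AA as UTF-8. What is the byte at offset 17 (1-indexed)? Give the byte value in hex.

0x9A

1-indexed offset 17 is 0-indexed offset 16.
U+3C814 → 4-byte form F0 BC A0 94 at offsets 0–3.
U+BE46E → 4-byte form F2 BE 91 AE at offsets 4–7.
U+077B → 2-byte form DD BB at offsets 8–9.
U+DC927 → 4-byte form F3 9C A4 A7 at offsets 10–13.
U+1F6AA → 4-byte form F0 9F 9A AA at offsets 14–17.
Offset 16 falls in char 5's range; it's byte 3 of F0 9F 9A AA = 0x9A.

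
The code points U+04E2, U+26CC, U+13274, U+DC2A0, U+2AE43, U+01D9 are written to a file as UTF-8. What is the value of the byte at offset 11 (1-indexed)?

1-indexed offset 11 is 0-indexed offset 10.
U+04E2 → 2-byte form D3 A2 at offsets 0–1.
U+26CC → 3-byte form E2 9B 8C at offsets 2–4.
U+13274 → 4-byte form F0 93 89 B4 at offsets 5–8.
U+DC2A0 → 4-byte form F3 9C 8A A0 at offsets 9–12.
Offset 10 falls in char 4's range; it's byte 2 of F3 9C 8A A0 = 0x9C.

0x9C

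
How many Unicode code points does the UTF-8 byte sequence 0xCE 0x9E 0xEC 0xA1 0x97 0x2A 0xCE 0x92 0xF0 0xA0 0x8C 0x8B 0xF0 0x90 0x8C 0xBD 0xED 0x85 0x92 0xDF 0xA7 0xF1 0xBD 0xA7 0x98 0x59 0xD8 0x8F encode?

11

Byte at offset 0: 0xCE = 11001110 → 2-byte char (#1). Advance 2.
Byte at offset 2: 0xEC = 11101100 → 3-byte char (#2). Advance 3.
Byte at offset 5: 0x2A = 00101010 → 1-byte char (#3). Advance 1.
Byte at offset 6: 0xCE = 11001110 → 2-byte char (#4). Advance 2.
Byte at offset 8: 0xF0 = 11110000 → 4-byte char (#5). Advance 4.
Byte at offset 12: 0xF0 = 11110000 → 4-byte char (#6). Advance 4.
Byte at offset 16: 0xED = 11101101 → 3-byte char (#7). Advance 3.
Byte at offset 19: 0xDF = 11011111 → 2-byte char (#8). Advance 2.
Byte at offset 21: 0xF1 = 11110001 → 4-byte char (#9). Advance 4.
Byte at offset 25: 0x59 = 01011001 → 1-byte char (#10). Advance 1.
Byte at offset 26: 0xD8 = 11011000 → 2-byte char (#11). Advance 2.
Reached end at offset 28 after 11 code points.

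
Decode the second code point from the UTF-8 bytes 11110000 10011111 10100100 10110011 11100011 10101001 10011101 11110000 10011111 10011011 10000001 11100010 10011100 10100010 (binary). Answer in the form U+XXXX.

Offset 0: leading byte 0xF0 = 11110000 → 4-byte char #1 = F0 9F A4 B3.
Offset 4: leading byte 0xE3 = 11100011 → 3-byte char #2 = E3 A9 9D.
Leading byte 0xE3 = 11100011 matches 1110xxxx → 3-byte sequence.
Byte 1: 0xE3 = 11100011, payload 0011 (4 bits).
Byte 2: 0xA9 = 10101001 (10xxxxxx ✓), payload 101001.
Byte 3: 0x9D = 10011101 (10xxxxxx ✓), payload 011101.
Concatenate: 0011101001011101 = 0x3A5D (16 bits → U+3A5D).

U+3A5D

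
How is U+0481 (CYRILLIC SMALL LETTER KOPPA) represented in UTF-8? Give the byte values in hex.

U+0481 = 0x481 = 1153 decimal. In range U+0080–U+07FF → 2-byte form: 110xxxxx 10xxxxxx.
Binary (11 bits): 10010000001.
Split 5+6: 10010 | 000001.
Byte 1: 11010010 = 0xD2.
Byte 2: 10000001 = 0x81.

D2 81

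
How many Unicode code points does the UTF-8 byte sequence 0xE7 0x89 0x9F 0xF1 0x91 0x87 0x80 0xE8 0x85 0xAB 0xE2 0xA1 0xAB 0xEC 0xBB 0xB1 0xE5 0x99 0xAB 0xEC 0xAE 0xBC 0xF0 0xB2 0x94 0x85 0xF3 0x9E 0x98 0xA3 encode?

9

Byte at offset 0: 0xE7 = 11100111 → 3-byte char (#1). Advance 3.
Byte at offset 3: 0xF1 = 11110001 → 4-byte char (#2). Advance 4.
Byte at offset 7: 0xE8 = 11101000 → 3-byte char (#3). Advance 3.
Byte at offset 10: 0xE2 = 11100010 → 3-byte char (#4). Advance 3.
Byte at offset 13: 0xEC = 11101100 → 3-byte char (#5). Advance 3.
Byte at offset 16: 0xE5 = 11100101 → 3-byte char (#6). Advance 3.
Byte at offset 19: 0xEC = 11101100 → 3-byte char (#7). Advance 3.
Byte at offset 22: 0xF0 = 11110000 → 4-byte char (#8). Advance 4.
Byte at offset 26: 0xF3 = 11110011 → 4-byte char (#9). Advance 4.
Reached end at offset 30 after 9 code points.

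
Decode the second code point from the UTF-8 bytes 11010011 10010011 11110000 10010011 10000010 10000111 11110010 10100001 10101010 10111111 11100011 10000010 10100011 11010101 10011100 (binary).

U+13087

Offset 0: leading byte 0xD3 = 11010011 → 2-byte char #1 = D3 93.
Offset 2: leading byte 0xF0 = 11110000 → 4-byte char #2 = F0 93 82 87.
Leading byte 0xF0 = 11110000 matches 11110xxx → 4-byte sequence.
Byte 1: 0xF0 = 11110000, payload 000 (3 bits).
Byte 2: 0x93 = 10010011 (10xxxxxx ✓), payload 010011.
Byte 3: 0x82 = 10000010 (10xxxxxx ✓), payload 000010.
Byte 4: 0x87 = 10000111 (10xxxxxx ✓), payload 000111.
Concatenate: 000010011000010000111 = 0x13087 (21 bits → U+13087).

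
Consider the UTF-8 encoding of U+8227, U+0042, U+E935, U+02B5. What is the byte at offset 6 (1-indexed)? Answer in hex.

0xA4

1-indexed offset 6 is 0-indexed offset 5.
U+8227 → 3-byte form E8 88 A7 at offsets 0–2.
U+0042 → 1-byte form 42 at offsets 3–3.
U+E935 → 3-byte form EE A4 B5 at offsets 4–6.
Offset 5 falls in char 3's range; it's byte 2 of EE A4 B5 = 0xA4.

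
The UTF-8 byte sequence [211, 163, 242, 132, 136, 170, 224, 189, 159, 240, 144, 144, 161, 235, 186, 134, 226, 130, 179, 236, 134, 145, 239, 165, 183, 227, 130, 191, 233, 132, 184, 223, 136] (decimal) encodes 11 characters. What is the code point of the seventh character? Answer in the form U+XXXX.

Offset 0: leading byte 0xD3 = 11010011 → 2-byte char #1 = D3 A3.
Offset 2: leading byte 0xF2 = 11110010 → 4-byte char #2 = F2 84 88 AA.
Offset 6: leading byte 0xE0 = 11100000 → 3-byte char #3 = E0 BD 9F.
Offset 9: leading byte 0xF0 = 11110000 → 4-byte char #4 = F0 90 90 A1.
Offset 13: leading byte 0xEB = 11101011 → 3-byte char #5 = EB BA 86.
Offset 16: leading byte 0xE2 = 11100010 → 3-byte char #6 = E2 82 B3.
Offset 19: leading byte 0xEC = 11101100 → 3-byte char #7 = EC 86 91.
Leading byte 0xEC = 11101100 matches 1110xxxx → 3-byte sequence.
Byte 1: 0xEC = 11101100, payload 1100 (4 bits).
Byte 2: 0x86 = 10000110 (10xxxxxx ✓), payload 000110.
Byte 3: 0x91 = 10010001 (10xxxxxx ✓), payload 010001.
Concatenate: 1100000110010001 = 0xC191 (16 bits → U+C191).

U+C191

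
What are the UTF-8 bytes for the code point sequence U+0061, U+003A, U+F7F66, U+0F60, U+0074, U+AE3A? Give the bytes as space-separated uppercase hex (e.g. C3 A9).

U+0061: 1-byte form → 61.
U+003A: 1-byte form → 3A.
U+F7F66: 4-byte form → F3 B7 BD A6.
U+0F60: 3-byte form → E0 BD A0.
U+0074: 1-byte form → 74.
U+AE3A: 3-byte form → EA B8 BA.
Concatenated (13 bytes): 61 3A F3 B7 BD A6 E0 BD A0 74 EA B8 BA.

61 3A F3 B7 BD A6 E0 BD A0 74 EA B8 BA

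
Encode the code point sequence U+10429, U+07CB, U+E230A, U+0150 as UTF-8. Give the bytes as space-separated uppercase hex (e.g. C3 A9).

U+10429: 4-byte form → F0 90 90 A9.
U+07CB: 2-byte form → DF 8B.
U+E230A: 4-byte form → F3 A2 8C 8A.
U+0150: 2-byte form → C5 90.
Concatenated (12 bytes): F0 90 90 A9 DF 8B F3 A2 8C 8A C5 90.

F0 90 90 A9 DF 8B F3 A2 8C 8A C5 90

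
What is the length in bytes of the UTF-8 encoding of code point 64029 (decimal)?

3

U+FA1D = 0xFA1D. UTF-8 uses 1 byte below 0x80, 2 below 0x800, 3 below 0x10000, 4 up to 0x10FFFF. 0xFA1D is in U+0800–U+FFFF → 3 bytes.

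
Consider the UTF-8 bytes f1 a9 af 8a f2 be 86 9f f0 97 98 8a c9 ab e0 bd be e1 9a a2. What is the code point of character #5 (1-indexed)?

U+0F7E

Offset 0: leading byte 0xF1 = 11110001 → 4-byte char #1 = F1 A9 AF 8A.
Offset 4: leading byte 0xF2 = 11110010 → 4-byte char #2 = F2 BE 86 9F.
Offset 8: leading byte 0xF0 = 11110000 → 4-byte char #3 = F0 97 98 8A.
Offset 12: leading byte 0xC9 = 11001001 → 2-byte char #4 = C9 AB.
Offset 14: leading byte 0xE0 = 11100000 → 3-byte char #5 = E0 BD BE.
Leading byte 0xE0 = 11100000 matches 1110xxxx → 3-byte sequence.
Byte 1: 0xE0 = 11100000, payload 0000 (4 bits).
Byte 2: 0xBD = 10111101 (10xxxxxx ✓), payload 111101.
Byte 3: 0xBE = 10111110 (10xxxxxx ✓), payload 111110.
Concatenate: 0000111101111110 = 0xF7E (16 bits → U+0F7E).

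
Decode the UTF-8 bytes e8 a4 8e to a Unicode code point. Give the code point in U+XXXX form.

Leading byte 0xE8 = 11101000 matches 1110xxxx → 3-byte sequence.
Byte 1: 0xE8 = 11101000, payload 1000 (4 bits).
Byte 2: 0xA4 = 10100100 (10xxxxxx ✓), payload 100100.
Byte 3: 0x8E = 10001110 (10xxxxxx ✓), payload 001110.
Concatenate: 1000100100001110 = 0x890E (16 bits → U+890E).

U+890E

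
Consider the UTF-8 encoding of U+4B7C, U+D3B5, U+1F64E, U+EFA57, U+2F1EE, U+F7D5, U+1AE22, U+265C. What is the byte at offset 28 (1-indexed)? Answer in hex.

1-indexed offset 28 is 0-indexed offset 27.
U+4B7C → 3-byte form E4 AD BC at offsets 0–2.
U+D3B5 → 3-byte form ED 8E B5 at offsets 3–5.
U+1F64E → 4-byte form F0 9F 99 8E at offsets 6–9.
U+EFA57 → 4-byte form F3 AF A9 97 at offsets 10–13.
U+2F1EE → 4-byte form F0 AF 87 AE at offsets 14–17.
U+F7D5 → 3-byte form EF 9F 95 at offsets 18–20.
U+1AE22 → 4-byte form F0 9A B8 A2 at offsets 21–24.
U+265C → 3-byte form E2 99 9C at offsets 25–27.
Offset 27 falls in char 8's range; it's byte 3 of E2 99 9C = 0x9C.

0x9C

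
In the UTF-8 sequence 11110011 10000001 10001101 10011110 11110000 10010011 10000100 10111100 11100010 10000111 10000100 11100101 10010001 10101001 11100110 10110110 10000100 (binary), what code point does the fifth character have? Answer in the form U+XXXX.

Offset 0: leading byte 0xF3 = 11110011 → 4-byte char #1 = F3 81 8D 9E.
Offset 4: leading byte 0xF0 = 11110000 → 4-byte char #2 = F0 93 84 BC.
Offset 8: leading byte 0xE2 = 11100010 → 3-byte char #3 = E2 87 84.
Offset 11: leading byte 0xE5 = 11100101 → 3-byte char #4 = E5 91 A9.
Offset 14: leading byte 0xE6 = 11100110 → 3-byte char #5 = E6 B6 84.
Leading byte 0xE6 = 11100110 matches 1110xxxx → 3-byte sequence.
Byte 1: 0xE6 = 11100110, payload 0110 (4 bits).
Byte 2: 0xB6 = 10110110 (10xxxxxx ✓), payload 110110.
Byte 3: 0x84 = 10000100 (10xxxxxx ✓), payload 000100.
Concatenate: 0110110110000100 = 0x6D84 (16 bits → U+6D84).

U+6D84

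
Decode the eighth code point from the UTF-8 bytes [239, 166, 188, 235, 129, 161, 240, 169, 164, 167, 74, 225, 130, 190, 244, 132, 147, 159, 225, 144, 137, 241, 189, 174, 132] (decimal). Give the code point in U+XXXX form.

Offset 0: leading byte 0xEF = 11101111 → 3-byte char #1 = EF A6 BC.
Offset 3: leading byte 0xEB = 11101011 → 3-byte char #2 = EB 81 A1.
Offset 6: leading byte 0xF0 = 11110000 → 4-byte char #3 = F0 A9 A4 A7.
Offset 10: leading byte 0x4A = 01001010 → 1-byte char #4 = 4A.
Offset 11: leading byte 0xE1 = 11100001 → 3-byte char #5 = E1 82 BE.
Offset 14: leading byte 0xF4 = 11110100 → 4-byte char #6 = F4 84 93 9F.
Offset 18: leading byte 0xE1 = 11100001 → 3-byte char #7 = E1 90 89.
Offset 21: leading byte 0xF1 = 11110001 → 4-byte char #8 = F1 BD AE 84.
Leading byte 0xF1 = 11110001 matches 11110xxx → 4-byte sequence.
Byte 1: 0xF1 = 11110001, payload 001 (3 bits).
Byte 2: 0xBD = 10111101 (10xxxxxx ✓), payload 111101.
Byte 3: 0xAE = 10101110 (10xxxxxx ✓), payload 101110.
Byte 4: 0x84 = 10000100 (10xxxxxx ✓), payload 000100.
Concatenate: 001111101101110000100 = 0x7DB84 (21 bits → U+7DB84).

U+7DB84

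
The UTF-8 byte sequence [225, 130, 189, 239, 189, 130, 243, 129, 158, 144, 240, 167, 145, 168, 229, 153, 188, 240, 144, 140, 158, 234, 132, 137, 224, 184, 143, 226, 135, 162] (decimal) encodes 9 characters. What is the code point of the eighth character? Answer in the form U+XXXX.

U+0E0F

Offset 0: leading byte 0xE1 = 11100001 → 3-byte char #1 = E1 82 BD.
Offset 3: leading byte 0xEF = 11101111 → 3-byte char #2 = EF BD 82.
Offset 6: leading byte 0xF3 = 11110011 → 4-byte char #3 = F3 81 9E 90.
Offset 10: leading byte 0xF0 = 11110000 → 4-byte char #4 = F0 A7 91 A8.
Offset 14: leading byte 0xE5 = 11100101 → 3-byte char #5 = E5 99 BC.
Offset 17: leading byte 0xF0 = 11110000 → 4-byte char #6 = F0 90 8C 9E.
Offset 21: leading byte 0xEA = 11101010 → 3-byte char #7 = EA 84 89.
Offset 24: leading byte 0xE0 = 11100000 → 3-byte char #8 = E0 B8 8F.
Leading byte 0xE0 = 11100000 matches 1110xxxx → 3-byte sequence.
Byte 1: 0xE0 = 11100000, payload 0000 (4 bits).
Byte 2: 0xB8 = 10111000 (10xxxxxx ✓), payload 111000.
Byte 3: 0x8F = 10001111 (10xxxxxx ✓), payload 001111.
Concatenate: 0000111000001111 = 0xE0F (16 bits → U+0E0F).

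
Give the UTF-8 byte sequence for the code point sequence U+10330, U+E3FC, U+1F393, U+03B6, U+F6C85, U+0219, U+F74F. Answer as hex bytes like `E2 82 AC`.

U+10330: 4-byte form → F0 90 8C B0.
U+E3FC: 3-byte form → EE 8F BC.
U+1F393: 4-byte form → F0 9F 8E 93.
U+03B6: 2-byte form → CE B6.
U+F6C85: 4-byte form → F3 B6 B2 85.
U+0219: 2-byte form → C8 99.
U+F74F: 3-byte form → EF 9D 8F.
Concatenated (22 bytes): F0 90 8C B0 EE 8F BC F0 9F 8E 93 CE B6 F3 B6 B2 85 C8 99 EF 9D 8F.

F0 90 8C B0 EE 8F BC F0 9F 8E 93 CE B6 F3 B6 B2 85 C8 99 EF 9D 8F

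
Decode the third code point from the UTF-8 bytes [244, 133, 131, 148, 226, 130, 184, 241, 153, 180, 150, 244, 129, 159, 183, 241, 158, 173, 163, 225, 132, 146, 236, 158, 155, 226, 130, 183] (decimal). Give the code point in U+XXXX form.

U+59D16

Offset 0: leading byte 0xF4 = 11110100 → 4-byte char #1 = F4 85 83 94.
Offset 4: leading byte 0xE2 = 11100010 → 3-byte char #2 = E2 82 B8.
Offset 7: leading byte 0xF1 = 11110001 → 4-byte char #3 = F1 99 B4 96.
Leading byte 0xF1 = 11110001 matches 11110xxx → 4-byte sequence.
Byte 1: 0xF1 = 11110001, payload 001 (3 bits).
Byte 2: 0x99 = 10011001 (10xxxxxx ✓), payload 011001.
Byte 3: 0xB4 = 10110100 (10xxxxxx ✓), payload 110100.
Byte 4: 0x96 = 10010110 (10xxxxxx ✓), payload 010110.
Concatenate: 001011001110100010110 = 0x59D16 (21 bits → U+59D16).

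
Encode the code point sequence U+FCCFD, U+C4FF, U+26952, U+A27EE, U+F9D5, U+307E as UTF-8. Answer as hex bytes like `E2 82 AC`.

U+FCCFD: 4-byte form → F3 BC B3 BD.
U+C4FF: 3-byte form → EC 93 BF.
U+26952: 4-byte form → F0 A6 A5 92.
U+A27EE: 4-byte form → F2 A2 9F AE.
U+F9D5: 3-byte form → EF A7 95.
U+307E: 3-byte form → E3 81 BE.
Concatenated (21 bytes): F3 BC B3 BD EC 93 BF F0 A6 A5 92 F2 A2 9F AE EF A7 95 E3 81 BE.

F3 BC B3 BD EC 93 BF F0 A6 A5 92 F2 A2 9F AE EF A7 95 E3 81 BE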